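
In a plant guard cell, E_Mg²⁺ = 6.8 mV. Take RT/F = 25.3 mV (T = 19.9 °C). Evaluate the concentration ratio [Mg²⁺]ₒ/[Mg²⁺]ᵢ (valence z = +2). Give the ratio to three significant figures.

ln([out]/[in]) = E·z/(25.3) = 6.8 × 2 / 25.3 = 0.5375
[out]/[in] = e^(0.5375) = 1.712

1.71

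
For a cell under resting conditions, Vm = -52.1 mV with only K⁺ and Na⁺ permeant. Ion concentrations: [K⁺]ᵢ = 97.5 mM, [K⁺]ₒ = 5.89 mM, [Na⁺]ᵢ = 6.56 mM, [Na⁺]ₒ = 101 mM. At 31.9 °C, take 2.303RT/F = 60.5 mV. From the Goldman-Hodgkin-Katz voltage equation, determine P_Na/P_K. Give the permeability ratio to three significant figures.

0.0753

Let α = P_Na/P_K. GHK: Vm = 60.5·log₁₀[(Kₒ + α·Naₒ)/(Kᵢ + α·Naᵢ)].
10^(Vm/60.5) = 10^(-52.1/60.5) = 0.13767
So 0.13767·(Kᵢ + α·Naᵢ) = Kₒ + α·Naₒ → α = (0.13767·97.5 − 5.89) / (101.0 − 0.13767·6.56)
α = (13.42 − 5.89) / (101.0 − 0.9031) = 7.533/100.1 = 0.07526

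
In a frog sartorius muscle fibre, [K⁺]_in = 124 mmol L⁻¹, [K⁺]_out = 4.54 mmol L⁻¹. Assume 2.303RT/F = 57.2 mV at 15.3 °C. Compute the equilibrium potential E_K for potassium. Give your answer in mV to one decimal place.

E = (57.2/z) · log₁₀([K⁺]_out/[K⁺]_in) with z = +1.
= (57.2/1) · log₁₀(4.54/124) = 57.20 · log₁₀(0.03661)
= 57.20 · (-1.4364) = -82.16 mV

-82.2 mV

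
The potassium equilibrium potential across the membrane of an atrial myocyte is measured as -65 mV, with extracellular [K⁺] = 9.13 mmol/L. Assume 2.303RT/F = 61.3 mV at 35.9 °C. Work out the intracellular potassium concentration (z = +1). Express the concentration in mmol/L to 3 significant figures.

Nernst: E = (61.3/1) · log₁₀([out]/[in]), so log₁₀([out]/[in]) = -65.0 × 1 / 61.3 = -1.0604.
[out]/[in] = 10^(-1.0604) = 0.08702.
[in] = 9.13 / 0.08702 = 104.9 mmol/L.

105 mmol/L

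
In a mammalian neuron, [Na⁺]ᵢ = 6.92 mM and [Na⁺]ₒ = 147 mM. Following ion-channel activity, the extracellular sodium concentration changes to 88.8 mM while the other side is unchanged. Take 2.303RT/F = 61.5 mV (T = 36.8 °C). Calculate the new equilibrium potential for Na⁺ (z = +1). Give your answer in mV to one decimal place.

After the shift: [Na⁺]_out = 88.8, [Na⁺]_in = 6.92 mM.
E_new = (61.5/1)·log₁₀(88.8/6.92) = 61.50 · (1.1083) = 68.16 mV

68.2 mV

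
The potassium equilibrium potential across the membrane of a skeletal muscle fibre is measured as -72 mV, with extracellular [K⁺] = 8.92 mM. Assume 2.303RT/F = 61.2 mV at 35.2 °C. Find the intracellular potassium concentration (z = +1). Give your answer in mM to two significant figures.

Nernst: E = (61.2/1) · log₁₀([out]/[in]), so log₁₀([out]/[in]) = -72.0 × 1 / 61.2 = -1.1765.
[out]/[in] = 10^(-1.1765) = 0.06661.
[in] = 8.92 / 0.06661 = 133.9 mM.

130 mM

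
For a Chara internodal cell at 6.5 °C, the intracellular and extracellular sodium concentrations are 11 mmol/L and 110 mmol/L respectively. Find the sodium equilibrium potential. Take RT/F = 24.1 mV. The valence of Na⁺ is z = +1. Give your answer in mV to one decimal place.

55.5 mV

E = (24.1/z) · ln([Na⁺]_out/[Na⁺]_in) with z = +1.
= (24.1/1) · ln(110/11) = 24.10 · ln(10)
= 24.10 · (2.3026) = 55.49 mV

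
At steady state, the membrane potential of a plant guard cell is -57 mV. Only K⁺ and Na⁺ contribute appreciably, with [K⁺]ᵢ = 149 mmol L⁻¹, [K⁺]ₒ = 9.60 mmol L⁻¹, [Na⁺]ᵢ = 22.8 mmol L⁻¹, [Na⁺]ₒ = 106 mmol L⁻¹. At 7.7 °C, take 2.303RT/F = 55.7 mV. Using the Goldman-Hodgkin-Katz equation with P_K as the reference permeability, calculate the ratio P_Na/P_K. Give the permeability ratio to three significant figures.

Let α = P_Na/P_K. GHK: Vm = 55.7·log₁₀[(Kₒ + α·Naₒ)/(Kᵢ + α·Naᵢ)].
10^(Vm/55.7) = 10^(-57.0/55.7) = 0.094768
So 0.094768·(Kᵢ + α·Naᵢ) = Kₒ + α·Naₒ → α = (0.094768·149.0 − 9.6) / (106.0 − 0.094768·22.8)
α = (14.12 − 9.6) / (106.0 − 2.161) = 4.52/103.8 = 0.04353

0.0435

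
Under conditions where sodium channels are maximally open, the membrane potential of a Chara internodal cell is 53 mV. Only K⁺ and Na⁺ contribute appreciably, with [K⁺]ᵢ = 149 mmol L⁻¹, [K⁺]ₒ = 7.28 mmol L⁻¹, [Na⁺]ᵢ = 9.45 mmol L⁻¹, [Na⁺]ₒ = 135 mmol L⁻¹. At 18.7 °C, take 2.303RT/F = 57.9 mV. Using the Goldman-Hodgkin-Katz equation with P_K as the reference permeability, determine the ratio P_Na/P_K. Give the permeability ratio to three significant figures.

Let α = P_Na/P_K. GHK: Vm = 57.9·log₁₀[(Kₒ + α·Naₒ)/(Kᵢ + α·Naᵢ)].
10^(Vm/57.9) = 10^(53.0/57.9) = 8.2295
So 8.2295·(Kᵢ + α·Naᵢ) = Kₒ + α·Naₒ → α = (8.2295·149.0 − 7.28) / (135.0 − 8.2295·9.45)
α = (1226 − 7.28) / (135.0 − 77.77) = 1219/57.23 = 21.3

21.3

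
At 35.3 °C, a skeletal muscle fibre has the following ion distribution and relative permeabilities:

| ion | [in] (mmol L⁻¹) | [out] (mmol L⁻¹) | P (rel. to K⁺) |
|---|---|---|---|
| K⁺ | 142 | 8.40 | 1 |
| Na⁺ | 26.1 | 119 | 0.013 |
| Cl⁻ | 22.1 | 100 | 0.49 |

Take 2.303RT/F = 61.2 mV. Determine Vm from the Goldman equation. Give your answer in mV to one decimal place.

Vm = 61.2 · log₁₀[(Σ P·[cation]ₒ + Σ P·[anion]ᵢ) / (Σ P·[cation]ᵢ + Σ P·[anion]ₒ)]
Numerator = 1×8.40 + 0.013×119 + 0.49×22.1 = 20.78
Denominator = 1×142 + 0.013×26.1 + 0.49×100 = 191.3
Vm = 61.2 · log₁₀(0.10858) = 61.2 × (-0.9642) = -59.01 mV

-59.0 mV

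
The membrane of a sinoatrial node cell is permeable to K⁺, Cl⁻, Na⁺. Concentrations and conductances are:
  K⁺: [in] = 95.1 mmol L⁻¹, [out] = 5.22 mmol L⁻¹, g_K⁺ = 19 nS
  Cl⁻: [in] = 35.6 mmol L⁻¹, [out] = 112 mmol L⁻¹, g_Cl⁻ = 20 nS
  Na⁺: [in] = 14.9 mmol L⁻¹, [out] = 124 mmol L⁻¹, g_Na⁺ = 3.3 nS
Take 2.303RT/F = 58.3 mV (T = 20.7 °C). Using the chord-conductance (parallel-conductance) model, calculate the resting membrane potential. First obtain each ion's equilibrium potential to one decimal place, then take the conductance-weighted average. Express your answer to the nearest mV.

-43 mV

E_K⁺ = (58.3/1)·log₁₀(5.22/95.1) = -73.5 mV
E_Cl⁻ = (58.3/-1)·log₁₀(112/35.6) = -29.0 mV
E_Na⁺ = (58.3/1)·log₁₀(124/14.9) = 53.6 mV
Vm = (Σ gᵢEᵢ)/(Σ gᵢ) = (19·-73.5 + 20·-29.0 + 3.3·53.6) / (19 + 20 + 3.3)
= -1799.62 / 42.3 = -42.54 mV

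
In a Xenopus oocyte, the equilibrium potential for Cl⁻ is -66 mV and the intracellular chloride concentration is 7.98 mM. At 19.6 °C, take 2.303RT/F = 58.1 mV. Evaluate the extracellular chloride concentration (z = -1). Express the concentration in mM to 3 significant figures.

109 mM

Nernst: E = (58.1/-1) · log₁₀([out]/[in]), so log₁₀([out]/[in]) = -66.0 × -1 / 58.1 = 1.1360.
[out]/[in] = 10^(1.1360) = 13.68.
[out] = 13.68 × 7.98 = 109.1 mM.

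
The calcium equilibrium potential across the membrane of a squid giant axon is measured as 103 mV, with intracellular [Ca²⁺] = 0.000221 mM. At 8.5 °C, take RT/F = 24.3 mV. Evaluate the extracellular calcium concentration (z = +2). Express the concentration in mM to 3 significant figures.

1.06 mM

Nernst: E = (24.3/2) · ln([out]/[in]), so ln([out]/[in]) = 103.0 × 2 / 24.3 = 8.4774.
[out]/[in] = e^(8.4774) = 4805.
[out] = 4805 × 0.000221 = 1.062 mM.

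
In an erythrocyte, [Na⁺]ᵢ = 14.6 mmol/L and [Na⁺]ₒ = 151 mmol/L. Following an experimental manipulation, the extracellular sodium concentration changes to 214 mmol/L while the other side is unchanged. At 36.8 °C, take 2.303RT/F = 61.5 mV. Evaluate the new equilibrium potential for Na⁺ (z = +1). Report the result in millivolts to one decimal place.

71.7 mV

After the shift: [Na⁺]_out = 214, [Na⁺]_in = 14.6 mmol/L.
E_new = (61.5/1)·log₁₀(214/14.6) = 61.50 · (1.1661) = 71.71 mV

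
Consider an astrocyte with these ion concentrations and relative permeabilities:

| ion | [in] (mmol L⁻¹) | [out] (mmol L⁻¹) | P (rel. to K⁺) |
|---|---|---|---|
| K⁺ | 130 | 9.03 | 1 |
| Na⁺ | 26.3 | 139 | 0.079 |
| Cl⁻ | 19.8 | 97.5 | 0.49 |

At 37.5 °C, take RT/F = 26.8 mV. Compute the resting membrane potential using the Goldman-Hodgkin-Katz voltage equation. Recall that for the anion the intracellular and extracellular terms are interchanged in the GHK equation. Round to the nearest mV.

-48 mV

Vm = 26.8 · ln[(Σ P·[cation]ₒ + Σ P·[anion]ᵢ) / (Σ P·[cation]ᵢ + Σ P·[anion]ₒ)]
Numerator = 1×9.03 + 0.079×139 + 0.49×19.8 = 29.71
Denominator = 1×130 + 0.079×26.3 + 0.49×97.5 = 179.9
Vm = 26.8 · ln(0.16521) = 26.8 × (-1.8006) = -48.25 mV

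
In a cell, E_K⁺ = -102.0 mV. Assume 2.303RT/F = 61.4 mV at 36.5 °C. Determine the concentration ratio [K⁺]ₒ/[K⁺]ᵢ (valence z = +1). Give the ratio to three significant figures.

0.0218

log₁₀([out]/[in]) = E·z/(61.4) = -102.0 × 1 / 61.4 = -1.6612
[out]/[in] = 10^(-1.6612) = 0.02182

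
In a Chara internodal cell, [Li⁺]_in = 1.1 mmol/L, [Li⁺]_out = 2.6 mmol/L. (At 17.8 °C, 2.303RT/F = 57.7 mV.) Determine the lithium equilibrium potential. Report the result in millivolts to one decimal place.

21.6 mV

E = (57.7/z) · log₁₀([Li⁺]_out/[Li⁺]_in) with z = +1.
= (57.7/1) · log₁₀(2.6/1.1) = 57.70 · log₁₀(2.364)
= 57.70 · (0.3736) = 21.56 mV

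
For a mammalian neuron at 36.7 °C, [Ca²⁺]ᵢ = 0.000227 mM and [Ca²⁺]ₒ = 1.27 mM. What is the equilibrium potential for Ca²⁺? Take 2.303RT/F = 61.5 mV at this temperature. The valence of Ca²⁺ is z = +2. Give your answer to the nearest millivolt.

115 mV

E = (61.5/z) · log₁₀([Ca²⁺]_out/[Ca²⁺]_in) with z = +2.
= (61.5/2) · log₁₀(1.27/0.000227) = 30.75 · log₁₀(5595)
= 30.75 · (3.7478) = 115.24 mV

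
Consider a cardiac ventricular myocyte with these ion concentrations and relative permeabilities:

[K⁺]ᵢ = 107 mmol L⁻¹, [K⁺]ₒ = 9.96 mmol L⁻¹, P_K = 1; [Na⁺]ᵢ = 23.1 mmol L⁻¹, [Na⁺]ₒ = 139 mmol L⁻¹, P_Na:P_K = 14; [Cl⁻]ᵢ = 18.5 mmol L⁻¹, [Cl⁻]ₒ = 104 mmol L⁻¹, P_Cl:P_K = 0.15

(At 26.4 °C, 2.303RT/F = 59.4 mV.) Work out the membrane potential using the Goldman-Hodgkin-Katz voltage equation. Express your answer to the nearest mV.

38 mV

Vm = 59.4 · log₁₀[(Σ P·[cation]ₒ + Σ P·[anion]ᵢ) / (Σ P·[cation]ᵢ + Σ P·[anion]ₒ)]
Numerator = 1×9.96 + 14×139 + 0.15×18.5 = 1959
Denominator = 1×107 + 14×23.1 + 0.15×104 = 446
Vm = 59.4 · log₁₀(4.3918) = 59.4 × (0.6426) = 38.17 mV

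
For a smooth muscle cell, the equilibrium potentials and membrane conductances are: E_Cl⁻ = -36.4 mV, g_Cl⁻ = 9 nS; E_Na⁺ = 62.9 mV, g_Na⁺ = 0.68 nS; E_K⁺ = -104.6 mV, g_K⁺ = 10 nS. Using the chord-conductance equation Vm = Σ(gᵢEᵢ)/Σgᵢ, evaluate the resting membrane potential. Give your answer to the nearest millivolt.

Σ gᵢEᵢ = 9·(-36.4) + 0.68·(62.9) + 10·(-104.6) = -1330.83
Σ gᵢ = 9 + 0.68 + 10 = 19.68
Vm = -1330.83 / 19.68 = -67.62 mV

-68 mV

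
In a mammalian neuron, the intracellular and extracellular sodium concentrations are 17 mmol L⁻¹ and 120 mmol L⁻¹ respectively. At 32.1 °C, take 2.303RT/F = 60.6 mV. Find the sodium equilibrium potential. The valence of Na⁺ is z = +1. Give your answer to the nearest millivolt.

51 mV

E = (60.6/z) · log₁₀([Na⁺]_out/[Na⁺]_in) with z = +1.
= (60.6/1) · log₁₀(120/17) = 60.60 · log₁₀(7.059)
= 60.60 · (0.8487) = 51.43 mV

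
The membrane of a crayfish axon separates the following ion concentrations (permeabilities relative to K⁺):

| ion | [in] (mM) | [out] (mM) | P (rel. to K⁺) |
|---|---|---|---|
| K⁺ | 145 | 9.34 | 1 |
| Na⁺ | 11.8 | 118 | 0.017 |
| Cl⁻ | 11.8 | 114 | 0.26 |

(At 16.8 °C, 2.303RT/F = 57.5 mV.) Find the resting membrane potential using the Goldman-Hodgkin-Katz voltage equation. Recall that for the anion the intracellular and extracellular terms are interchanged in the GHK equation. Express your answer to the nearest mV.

Vm = 57.5 · log₁₀[(Σ P·[cation]ₒ + Σ P·[anion]ᵢ) / (Σ P·[cation]ᵢ + Σ P·[anion]ₒ)]
Numerator = 1×9.34 + 0.017×118 + 0.26×11.8 = 14.41
Denominator = 1×145 + 0.017×11.8 + 0.26×114 = 174.8
Vm = 57.5 · log₁₀(0.082441) = 57.5 × (-1.0839) = -62.32 mV

-62 mV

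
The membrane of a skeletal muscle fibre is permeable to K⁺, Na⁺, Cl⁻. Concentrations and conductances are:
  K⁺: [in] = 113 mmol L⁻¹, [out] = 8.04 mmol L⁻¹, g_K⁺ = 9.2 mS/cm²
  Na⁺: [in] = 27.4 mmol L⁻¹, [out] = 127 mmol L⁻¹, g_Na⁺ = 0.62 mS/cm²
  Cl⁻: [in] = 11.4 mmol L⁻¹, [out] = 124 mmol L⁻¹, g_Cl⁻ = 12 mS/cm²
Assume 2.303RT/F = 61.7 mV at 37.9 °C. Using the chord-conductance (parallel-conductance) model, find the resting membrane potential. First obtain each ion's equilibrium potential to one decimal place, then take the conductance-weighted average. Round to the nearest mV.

E_K⁺ = (61.7/1)·log₁₀(8.04/113) = -70.8 mV
E_Na⁺ = (61.7/1)·log₁₀(127/27.4) = 41.1 mV
E_Cl⁻ = (61.7/-1)·log₁₀(124/11.4) = -64.0 mV
Vm = (Σ gᵢEᵢ)/(Σ gᵢ) = (9.2·-70.8 + 0.62·41.1 + 12·-64.0) / (9.2 + 0.62 + 12)
= -1393.88 / 21.82 = -63.88 mV

-64 mV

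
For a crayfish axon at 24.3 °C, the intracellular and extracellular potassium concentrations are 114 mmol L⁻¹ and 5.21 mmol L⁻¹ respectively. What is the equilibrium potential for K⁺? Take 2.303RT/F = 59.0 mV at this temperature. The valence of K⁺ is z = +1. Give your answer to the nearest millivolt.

-79 mV

E = (59.0/z) · log₁₀([K⁺]_out/[K⁺]_in) with z = +1.
= (59.0/1) · log₁₀(5.21/114) = 59.00 · log₁₀(0.0457)
= 59.00 · (-1.3401) = -79.06 mV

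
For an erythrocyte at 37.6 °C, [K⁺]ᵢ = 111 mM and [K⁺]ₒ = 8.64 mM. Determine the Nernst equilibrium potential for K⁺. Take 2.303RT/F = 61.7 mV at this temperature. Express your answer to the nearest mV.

E = (61.7/z) · log₁₀([K⁺]_out/[K⁺]_in) with z = +1.
= (61.7/1) · log₁₀(8.64/111) = 61.70 · log₁₀(0.07784)
= 61.70 · (-1.1088) = -68.41 mV

-68 mV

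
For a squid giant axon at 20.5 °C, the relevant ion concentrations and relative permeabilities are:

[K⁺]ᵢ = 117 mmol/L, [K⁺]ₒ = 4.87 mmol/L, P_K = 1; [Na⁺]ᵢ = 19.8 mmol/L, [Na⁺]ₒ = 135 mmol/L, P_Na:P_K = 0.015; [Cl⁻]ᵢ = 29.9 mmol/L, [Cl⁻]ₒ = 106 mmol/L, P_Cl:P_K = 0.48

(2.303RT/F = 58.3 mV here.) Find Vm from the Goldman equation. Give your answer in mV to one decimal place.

Vm = 58.3 · log₁₀[(Σ P·[cation]ₒ + Σ P·[anion]ᵢ) / (Σ P·[cation]ᵢ + Σ P·[anion]ₒ)]
Numerator = 1×4.87 + 0.015×135 + 0.48×29.9 = 21.25
Denominator = 1×117 + 0.015×19.8 + 0.48×106 = 168.2
Vm = 58.3 · log₁₀(0.12634) = 58.3 × (-0.8985) = -52.38 mV

-52.4 mV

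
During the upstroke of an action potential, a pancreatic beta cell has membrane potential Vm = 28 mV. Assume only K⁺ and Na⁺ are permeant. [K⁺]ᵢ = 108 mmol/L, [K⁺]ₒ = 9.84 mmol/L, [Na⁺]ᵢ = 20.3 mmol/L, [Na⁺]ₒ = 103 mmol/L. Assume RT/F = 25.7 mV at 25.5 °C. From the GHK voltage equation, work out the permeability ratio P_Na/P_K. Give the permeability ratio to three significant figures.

7.30

Let α = P_Na/P_K. GHK: Vm = 25.7·ln[(Kₒ + α·Naₒ)/(Kᵢ + α·Naᵢ)].
e^(Vm/25.7) = e^(28.0/25.7) = 2.9728
So 2.9728·(Kᵢ + α·Naᵢ) = Kₒ + α·Naₒ → α = (2.9728·108.0 − 9.84) / (103.0 − 2.9728·20.3)
α = (321.1 − 9.84) / (103.0 − 60.35) = 311.2/42.65 = 7.297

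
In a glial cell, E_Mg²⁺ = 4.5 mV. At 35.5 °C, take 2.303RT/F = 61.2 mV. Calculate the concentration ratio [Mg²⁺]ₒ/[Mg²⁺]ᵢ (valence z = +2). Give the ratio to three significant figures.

1.40

log₁₀([out]/[in]) = E·z/(61.2) = 4.5 × 2 / 61.2 = 0.1471
[out]/[in] = 10^(0.1471) = 1.403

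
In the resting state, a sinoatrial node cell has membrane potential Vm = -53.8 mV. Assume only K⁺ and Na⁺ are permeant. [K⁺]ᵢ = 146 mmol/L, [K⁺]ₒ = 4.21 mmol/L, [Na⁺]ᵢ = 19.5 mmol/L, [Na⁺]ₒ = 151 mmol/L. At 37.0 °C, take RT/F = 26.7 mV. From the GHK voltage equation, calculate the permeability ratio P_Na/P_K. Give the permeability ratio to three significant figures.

Let α = P_Na/P_K. GHK: Vm = 26.7·ln[(Kₒ + α·Naₒ)/(Kᵢ + α·Naᵢ)].
e^(Vm/26.7) = e^(-53.8/26.7) = 0.13332
So 0.13332·(Kᵢ + α·Naᵢ) = Kₒ + α·Naₒ → α = (0.13332·146.0 − 4.21) / (151.0 − 0.13332·19.5)
α = (19.47 − 4.21) / (151.0 − 2.6) = 15.26/148.4 = 0.1028

0.103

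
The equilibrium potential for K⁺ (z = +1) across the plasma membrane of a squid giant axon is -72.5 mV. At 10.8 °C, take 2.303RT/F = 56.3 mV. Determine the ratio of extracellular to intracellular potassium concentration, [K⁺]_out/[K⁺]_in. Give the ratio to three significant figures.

0.0516

log₁₀([out]/[in]) = E·z/(56.3) = -72.5 × 1 / 56.3 = -1.2877
[out]/[in] = 10^(-1.2877) = 0.05155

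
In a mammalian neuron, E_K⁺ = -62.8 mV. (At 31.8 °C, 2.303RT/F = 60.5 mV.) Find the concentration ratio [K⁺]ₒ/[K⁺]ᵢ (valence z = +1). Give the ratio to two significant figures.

0.092

log₁₀([out]/[in]) = E·z/(60.5) = -62.8 × 1 / 60.5 = -1.0380
[out]/[in] = 10^(-1.0380) = 0.09162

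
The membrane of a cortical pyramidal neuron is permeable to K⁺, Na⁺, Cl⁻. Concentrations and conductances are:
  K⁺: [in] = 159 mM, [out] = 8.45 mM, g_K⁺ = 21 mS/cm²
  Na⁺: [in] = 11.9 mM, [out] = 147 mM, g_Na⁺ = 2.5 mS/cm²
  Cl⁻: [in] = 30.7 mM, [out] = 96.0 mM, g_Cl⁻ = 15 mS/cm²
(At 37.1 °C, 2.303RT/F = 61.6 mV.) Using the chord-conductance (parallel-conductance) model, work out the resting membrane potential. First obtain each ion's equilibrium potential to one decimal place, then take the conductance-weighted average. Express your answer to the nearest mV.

-50 mV

E_K⁺ = (61.6/1)·log₁₀(8.45/159) = -78.5 mV
E_Na⁺ = (61.6/1)·log₁₀(147/11.9) = 67.3 mV
E_Cl⁻ = (61.6/-1)·log₁₀(96.0/30.7) = -30.5 mV
Vm = (Σ gᵢEᵢ)/(Σ gᵢ) = (21·-78.5 + 2.5·67.3 + 15·-30.5) / (21 + 2.5 + 15)
= -1937.75 / 38.5 = -50.33 mV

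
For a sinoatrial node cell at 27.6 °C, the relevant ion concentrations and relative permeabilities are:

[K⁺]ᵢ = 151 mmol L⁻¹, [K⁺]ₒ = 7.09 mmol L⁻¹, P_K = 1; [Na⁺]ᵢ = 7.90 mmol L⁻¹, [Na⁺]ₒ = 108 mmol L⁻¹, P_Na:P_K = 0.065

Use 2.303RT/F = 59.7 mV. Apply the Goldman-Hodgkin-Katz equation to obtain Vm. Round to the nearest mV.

Vm = 59.7 · log₁₀[(Σ P·[cation]ₒ + Σ P·[anion]ᵢ) / (Σ P·[cation]ᵢ + Σ P·[anion]ₒ)]
Numerator = 1×7.09 + 0.065×108 = 14.11
Denominator = 1×151 + 0.065×7.90 = 151.5
Vm = 59.7 · log₁₀(0.093127) = 59.7 × (-1.0309) = -61.55 mV

-62 mV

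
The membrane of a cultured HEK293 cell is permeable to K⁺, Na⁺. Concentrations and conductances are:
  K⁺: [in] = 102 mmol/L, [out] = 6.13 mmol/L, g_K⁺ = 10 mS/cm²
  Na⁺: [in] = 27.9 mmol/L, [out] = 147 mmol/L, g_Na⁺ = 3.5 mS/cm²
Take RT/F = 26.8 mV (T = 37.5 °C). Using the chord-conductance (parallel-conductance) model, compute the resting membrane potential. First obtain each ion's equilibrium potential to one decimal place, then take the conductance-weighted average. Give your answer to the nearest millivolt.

E_K⁺ = (26.8/1)·ln(6.13/102) = -75.4 mV
E_Na⁺ = (26.8/1)·ln(147/27.9) = 44.5 mV
Vm = (Σ gᵢEᵢ)/(Σ gᵢ) = (10·-75.4 + 3.5·44.5) / (10 + 3.5)
= -598.25 / 13.5 = -44.31 mV

-44 mV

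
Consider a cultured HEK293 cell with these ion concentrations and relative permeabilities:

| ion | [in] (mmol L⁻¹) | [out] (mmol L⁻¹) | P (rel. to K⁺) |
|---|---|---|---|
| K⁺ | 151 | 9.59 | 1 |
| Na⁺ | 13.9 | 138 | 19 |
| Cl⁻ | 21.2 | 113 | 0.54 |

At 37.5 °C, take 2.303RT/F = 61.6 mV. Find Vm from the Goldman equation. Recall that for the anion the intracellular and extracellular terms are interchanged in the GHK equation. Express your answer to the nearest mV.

Vm = 61.6 · log₁₀[(Σ P·[cation]ₒ + Σ P·[anion]ᵢ) / (Σ P·[cation]ᵢ + Σ P·[anion]ₒ)]
Numerator = 1×9.59 + 19×138 + 0.54×21.2 = 2643
Denominator = 1×151 + 19×13.9 + 0.54×113 = 476.1
Vm = 61.6 · log₁₀(5.5512) = 61.6 × (0.7444) = 45.85 mV

46 mV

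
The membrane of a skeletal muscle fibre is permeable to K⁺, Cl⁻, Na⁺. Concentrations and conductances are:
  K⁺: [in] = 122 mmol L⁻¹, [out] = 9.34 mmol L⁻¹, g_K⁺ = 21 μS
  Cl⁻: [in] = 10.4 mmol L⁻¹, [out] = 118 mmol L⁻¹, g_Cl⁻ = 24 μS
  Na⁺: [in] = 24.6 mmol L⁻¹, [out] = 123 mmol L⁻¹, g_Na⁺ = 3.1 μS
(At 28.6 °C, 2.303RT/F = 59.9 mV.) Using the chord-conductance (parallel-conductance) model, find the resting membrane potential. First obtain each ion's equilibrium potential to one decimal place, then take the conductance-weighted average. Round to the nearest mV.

-58 mV

E_K⁺ = (59.9/1)·log₁₀(9.34/122) = -66.8 mV
E_Cl⁻ = (59.9/-1)·log₁₀(118/10.4) = -63.2 mV
E_Na⁺ = (59.9/1)·log₁₀(123/24.6) = 41.9 mV
Vm = (Σ gᵢEᵢ)/(Σ gᵢ) = (21·-66.8 + 24·-63.2 + 3.1·41.9) / (21 + 24 + 3.1)
= -2789.71 / 48.1 = -58.00 mV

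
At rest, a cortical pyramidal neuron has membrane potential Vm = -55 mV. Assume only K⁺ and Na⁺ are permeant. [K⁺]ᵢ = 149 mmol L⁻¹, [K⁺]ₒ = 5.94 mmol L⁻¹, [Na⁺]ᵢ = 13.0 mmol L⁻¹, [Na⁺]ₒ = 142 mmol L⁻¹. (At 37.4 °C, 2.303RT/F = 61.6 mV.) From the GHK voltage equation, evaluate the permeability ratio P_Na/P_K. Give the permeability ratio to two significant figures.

0.094

Let α = P_Na/P_K. GHK: Vm = 61.6·log₁₀[(Kₒ + α·Naₒ)/(Kᵢ + α·Naᵢ)].
10^(Vm/61.6) = 10^(-55.0/61.6) = 0.12798
So 0.12798·(Kᵢ + α·Naᵢ) = Kₒ + α·Naₒ → α = (0.12798·149.0 − 5.94) / (142.0 − 0.12798·13.0)
α = (19.07 − 5.94) / (142.0 − 1.664) = 13.13/140.3 = 0.09355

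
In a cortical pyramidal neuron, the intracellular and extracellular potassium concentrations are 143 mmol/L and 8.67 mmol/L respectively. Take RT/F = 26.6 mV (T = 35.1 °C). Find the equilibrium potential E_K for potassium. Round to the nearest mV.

-75 mV

E = (26.6/z) · ln([K⁺]_out/[K⁺]_in) with z = +1.
= (26.6/1) · ln(8.67/143) = 26.60 · ln(0.06063)
= 26.60 · (-2.8030) = -74.56 mV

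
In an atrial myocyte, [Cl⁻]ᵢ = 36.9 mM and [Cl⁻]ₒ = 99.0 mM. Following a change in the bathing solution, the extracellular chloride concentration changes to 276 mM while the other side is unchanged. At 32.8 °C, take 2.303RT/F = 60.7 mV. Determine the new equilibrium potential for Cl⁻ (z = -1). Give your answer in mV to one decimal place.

-53.0 mV

After the shift: [Cl⁻]_out = 276, [Cl⁻]_in = 36.9 mM.
E_new = (60.7/-1)·log₁₀(276/36.9) = -60.70 · (0.8739) = -53.04 mV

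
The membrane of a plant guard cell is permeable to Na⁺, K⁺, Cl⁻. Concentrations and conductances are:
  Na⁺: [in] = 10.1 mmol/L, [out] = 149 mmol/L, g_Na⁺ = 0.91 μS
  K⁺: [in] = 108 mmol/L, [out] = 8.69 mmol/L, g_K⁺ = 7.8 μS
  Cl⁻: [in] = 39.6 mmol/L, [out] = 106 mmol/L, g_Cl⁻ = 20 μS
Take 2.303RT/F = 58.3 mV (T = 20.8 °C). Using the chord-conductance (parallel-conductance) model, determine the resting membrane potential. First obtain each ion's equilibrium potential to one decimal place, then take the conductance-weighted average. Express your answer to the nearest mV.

E_Na⁺ = (58.3/1)·log₁₀(149/10.1) = 68.1 mV
E_K⁺ = (58.3/1)·log₁₀(8.69/108) = -63.8 mV
E_Cl⁻ = (58.3/-1)·log₁₀(106/39.6) = -24.9 mV
Vm = (Σ gᵢEᵢ)/(Σ gᵢ) = (0.91·68.1 + 7.8·-63.8 + 20·-24.9) / (0.91 + 7.8 + 20)
= -933.67 / 28.71 = -32.52 mV

-33 mV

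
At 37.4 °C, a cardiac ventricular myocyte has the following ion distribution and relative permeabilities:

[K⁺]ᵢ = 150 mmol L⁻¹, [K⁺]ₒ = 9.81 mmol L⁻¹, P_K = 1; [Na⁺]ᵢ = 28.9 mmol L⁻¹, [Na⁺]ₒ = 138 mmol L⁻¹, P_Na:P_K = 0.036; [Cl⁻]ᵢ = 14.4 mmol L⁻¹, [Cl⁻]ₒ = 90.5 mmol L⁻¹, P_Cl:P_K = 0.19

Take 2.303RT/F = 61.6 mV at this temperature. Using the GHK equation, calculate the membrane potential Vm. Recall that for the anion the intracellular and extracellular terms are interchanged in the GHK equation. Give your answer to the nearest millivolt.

Vm = 61.6 · log₁₀[(Σ P·[cation]ₒ + Σ P·[anion]ᵢ) / (Σ P·[cation]ᵢ + Σ P·[anion]ₒ)]
Numerator = 1×9.81 + 0.036×138 + 0.19×14.4 = 17.51
Denominator = 1×150 + 0.036×28.9 + 0.19×90.5 = 168.2
Vm = 61.6 · log₁₀(0.1041) = 61.6 × (-0.9825) = -60.52 mV

-61 mV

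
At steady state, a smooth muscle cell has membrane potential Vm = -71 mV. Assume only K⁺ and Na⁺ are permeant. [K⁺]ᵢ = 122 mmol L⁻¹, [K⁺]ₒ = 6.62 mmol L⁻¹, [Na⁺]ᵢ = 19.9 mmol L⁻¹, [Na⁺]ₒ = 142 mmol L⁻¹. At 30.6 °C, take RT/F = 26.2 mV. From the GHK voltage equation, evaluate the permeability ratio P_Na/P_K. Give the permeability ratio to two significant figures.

Let α = P_Na/P_K. GHK: Vm = 26.2·ln[(Kₒ + α·Naₒ)/(Kᵢ + α·Naᵢ)].
e^(Vm/26.2) = e^(-71.0/26.2) = 0.066542
So 0.066542·(Kᵢ + α·Naᵢ) = Kₒ + α·Naₒ → α = (0.066542·122.0 − 6.62) / (142.0 − 0.066542·19.9)
α = (8.118 − 6.62) / (142.0 − 1.324) = 1.498/140.7 = 0.01065

0.011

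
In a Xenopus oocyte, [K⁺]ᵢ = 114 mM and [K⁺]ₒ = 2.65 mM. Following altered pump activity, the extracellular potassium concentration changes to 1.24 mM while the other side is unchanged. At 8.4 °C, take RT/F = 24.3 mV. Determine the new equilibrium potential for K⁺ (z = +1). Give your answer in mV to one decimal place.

-109.9 mV

After the shift: [K⁺]_out = 1.24, [K⁺]_in = 114 mM.
E_new = (24.3/1)·ln(1.24/114) = 24.30 · (-4.5211) = -109.86 mV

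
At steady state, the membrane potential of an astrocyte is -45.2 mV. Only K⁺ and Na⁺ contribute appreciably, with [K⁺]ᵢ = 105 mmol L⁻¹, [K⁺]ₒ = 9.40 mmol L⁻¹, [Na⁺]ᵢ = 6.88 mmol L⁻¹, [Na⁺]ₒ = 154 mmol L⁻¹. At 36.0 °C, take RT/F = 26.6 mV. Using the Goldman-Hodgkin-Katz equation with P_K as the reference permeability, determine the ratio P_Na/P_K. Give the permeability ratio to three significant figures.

Let α = P_Na/P_K. GHK: Vm = 26.6·ln[(Kₒ + α·Naₒ)/(Kᵢ + α·Naᵢ)].
e^(Vm/26.6) = e^(-45.2/26.6) = 0.18282
So 0.18282·(Kᵢ + α·Naᵢ) = Kₒ + α·Naₒ → α = (0.18282·105.0 − 9.4) / (154.0 − 0.18282·6.88)
α = (19.2 − 9.4) / (154.0 − 1.258) = 9.796/152.7 = 0.06414

0.0641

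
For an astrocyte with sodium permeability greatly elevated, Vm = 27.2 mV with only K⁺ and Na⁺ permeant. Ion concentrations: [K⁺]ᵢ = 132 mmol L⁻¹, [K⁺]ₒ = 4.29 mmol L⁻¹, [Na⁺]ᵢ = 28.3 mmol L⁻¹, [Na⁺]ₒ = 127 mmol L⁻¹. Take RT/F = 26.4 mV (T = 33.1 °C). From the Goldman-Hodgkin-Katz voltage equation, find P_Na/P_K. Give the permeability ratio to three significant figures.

Let α = P_Na/P_K. GHK: Vm = 26.4·ln[(Kₒ + α·Naₒ)/(Kᵢ + α·Naᵢ)].
e^(Vm/26.4) = e^(27.2/26.4) = 2.8019
So 2.8019·(Kᵢ + α·Naᵢ) = Kₒ + α·Naₒ → α = (2.8019·132.0 − 4.29) / (127.0 − 2.8019·28.3)
α = (369.9 − 4.29) / (127.0 − 79.29) = 365.6/47.71 = 7.663

7.66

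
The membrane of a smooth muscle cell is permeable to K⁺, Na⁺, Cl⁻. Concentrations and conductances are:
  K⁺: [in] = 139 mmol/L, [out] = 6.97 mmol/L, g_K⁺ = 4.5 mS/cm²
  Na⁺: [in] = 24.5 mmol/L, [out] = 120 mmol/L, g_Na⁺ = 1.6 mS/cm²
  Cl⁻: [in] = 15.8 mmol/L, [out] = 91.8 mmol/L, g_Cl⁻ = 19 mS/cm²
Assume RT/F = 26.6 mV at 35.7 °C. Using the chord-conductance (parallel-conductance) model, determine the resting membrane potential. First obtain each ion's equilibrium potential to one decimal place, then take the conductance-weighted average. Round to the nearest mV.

-47 mV

E_K⁺ = (26.6/1)·ln(6.97/139) = -79.6 mV
E_Na⁺ = (26.6/1)·ln(120/24.5) = 42.3 mV
E_Cl⁻ = (26.6/-1)·ln(91.8/15.8) = -46.8 mV
Vm = (Σ gᵢEᵢ)/(Σ gᵢ) = (4.5·-79.6 + 1.6·42.3 + 19·-46.8) / (4.5 + 1.6 + 19)
= -1179.72 / 25.1 = -47.00 mV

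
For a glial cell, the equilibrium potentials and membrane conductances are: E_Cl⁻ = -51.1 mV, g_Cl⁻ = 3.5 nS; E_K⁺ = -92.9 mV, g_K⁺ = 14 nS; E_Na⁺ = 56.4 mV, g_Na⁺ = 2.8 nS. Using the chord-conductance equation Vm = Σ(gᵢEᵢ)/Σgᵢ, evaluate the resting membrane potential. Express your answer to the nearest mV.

-65 mV

Σ gᵢEᵢ = 3.5·(-51.1) + 14·(-92.9) + 2.8·(56.4) = -1321.53
Σ gᵢ = 3.5 + 14 + 2.8 = 20.3
Vm = -1321.53 / 20.3 = -65.10 mV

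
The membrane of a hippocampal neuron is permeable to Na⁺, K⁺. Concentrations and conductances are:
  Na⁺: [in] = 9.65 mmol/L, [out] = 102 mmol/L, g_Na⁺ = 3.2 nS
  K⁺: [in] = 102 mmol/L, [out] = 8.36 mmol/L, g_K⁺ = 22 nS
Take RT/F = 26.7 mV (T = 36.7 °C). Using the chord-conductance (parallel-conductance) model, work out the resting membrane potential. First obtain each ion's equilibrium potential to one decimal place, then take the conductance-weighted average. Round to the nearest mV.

-50 mV

E_Na⁺ = (26.7/1)·ln(102/9.65) = 63.0 mV
E_K⁺ = (26.7/1)·ln(8.36/102) = -66.8 mV
Vm = (Σ gᵢEᵢ)/(Σ gᵢ) = (3.2·63.0 + 22·-66.8) / (3.2 + 22)
= -1268.00 / 25.2 = -50.32 mV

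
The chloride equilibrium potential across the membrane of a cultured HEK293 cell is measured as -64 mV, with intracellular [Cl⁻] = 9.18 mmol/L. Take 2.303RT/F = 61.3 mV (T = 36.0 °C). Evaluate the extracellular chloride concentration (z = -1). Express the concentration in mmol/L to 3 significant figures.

102 mmol/L

Nernst: E = (61.3/-1) · log₁₀([out]/[in]), so log₁₀([out]/[in]) = -64.0 × -1 / 61.3 = 1.0440.
[out]/[in] = 10^(1.0440) = 11.07.
[out] = 11.07 × 9.18 = 101.6 mmol/L.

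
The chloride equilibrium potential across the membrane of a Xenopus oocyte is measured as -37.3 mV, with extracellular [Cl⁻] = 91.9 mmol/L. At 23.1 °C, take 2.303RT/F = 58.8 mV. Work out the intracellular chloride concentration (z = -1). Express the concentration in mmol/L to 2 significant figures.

Nernst: E = (58.8/-1) · log₁₀([out]/[in]), so log₁₀([out]/[in]) = -37.3 × -1 / 58.8 = 0.6344.
[out]/[in] = 10^(0.6344) = 4.309.
[in] = 91.9 / 4.309 = 21.33 mmol/L.

21 mmol/L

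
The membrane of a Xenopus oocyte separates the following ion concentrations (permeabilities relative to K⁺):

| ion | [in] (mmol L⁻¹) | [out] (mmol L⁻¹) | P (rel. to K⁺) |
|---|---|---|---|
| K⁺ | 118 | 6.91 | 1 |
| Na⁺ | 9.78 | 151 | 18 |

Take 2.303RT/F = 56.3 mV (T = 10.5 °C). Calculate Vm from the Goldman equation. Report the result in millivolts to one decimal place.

54.4 mV

Vm = 56.3 · log₁₀[(Σ P·[cation]ₒ + Σ P·[anion]ᵢ) / (Σ P·[cation]ᵢ + Σ P·[anion]ₒ)]
Numerator = 1×6.91 + 18×151 = 2725
Denominator = 1×118 + 18×9.78 = 294
Vm = 56.3 · log₁₀(9.2671) = 56.3 × (0.9669) = 54.44 mV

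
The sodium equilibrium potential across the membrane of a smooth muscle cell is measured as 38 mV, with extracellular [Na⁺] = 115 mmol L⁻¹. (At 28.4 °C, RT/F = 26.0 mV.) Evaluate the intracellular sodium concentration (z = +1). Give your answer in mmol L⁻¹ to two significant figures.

Nernst: E = (26.0/1) · ln([out]/[in]), so ln([out]/[in]) = 38.0 × 1 / 26.0 = 1.4615.
[out]/[in] = e^(1.4615) = 4.313.
[in] = 115 / 4.313 = 26.67 mmol L⁻¹.

27 mmol L⁻¹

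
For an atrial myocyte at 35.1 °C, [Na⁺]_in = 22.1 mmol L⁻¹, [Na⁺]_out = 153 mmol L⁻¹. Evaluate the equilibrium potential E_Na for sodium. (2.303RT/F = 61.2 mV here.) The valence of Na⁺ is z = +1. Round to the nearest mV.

E = (61.2/z) · log₁₀([Na⁺]_out/[Na⁺]_in) with z = +1.
= (61.2/1) · log₁₀(153/22.1) = 61.20 · log₁₀(6.923)
= 61.20 · (0.8403) = 51.43 mV

51 mV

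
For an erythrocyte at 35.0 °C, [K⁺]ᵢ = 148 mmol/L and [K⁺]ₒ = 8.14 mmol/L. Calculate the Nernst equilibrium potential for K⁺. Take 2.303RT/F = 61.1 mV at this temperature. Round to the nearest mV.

-77 mV

E = (61.1/z) · log₁₀([K⁺]_out/[K⁺]_in) with z = +1.
= (61.1/1) · log₁₀(8.14/148) = 61.10 · log₁₀(0.055)
= 61.10 · (-1.2596) = -76.96 mV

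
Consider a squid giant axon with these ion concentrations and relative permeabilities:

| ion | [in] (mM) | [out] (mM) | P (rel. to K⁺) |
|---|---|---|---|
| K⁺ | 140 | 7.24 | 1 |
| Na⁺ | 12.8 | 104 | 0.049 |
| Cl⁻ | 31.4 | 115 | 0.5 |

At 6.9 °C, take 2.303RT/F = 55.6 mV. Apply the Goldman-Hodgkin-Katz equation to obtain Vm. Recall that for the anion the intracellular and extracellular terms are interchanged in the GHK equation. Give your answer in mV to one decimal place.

-47.2 mV

Vm = 55.6 · log₁₀[(Σ P·[cation]ₒ + Σ P·[anion]ᵢ) / (Σ P·[cation]ᵢ + Σ P·[anion]ₒ)]
Numerator = 1×7.24 + 0.049×104 + 0.5×31.4 = 28.04
Denominator = 1×140 + 0.049×12.8 + 0.5×115 = 198.1
Vm = 55.6 · log₁₀(0.14151) = 55.6 × (-0.8492) = -47.22 mV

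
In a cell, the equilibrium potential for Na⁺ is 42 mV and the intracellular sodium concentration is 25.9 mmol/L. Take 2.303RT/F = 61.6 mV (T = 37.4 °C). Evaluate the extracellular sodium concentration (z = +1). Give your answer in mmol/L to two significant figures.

120 mmol/L

Nernst: E = (61.6/1) · log₁₀([out]/[in]), so log₁₀([out]/[in]) = 42.0 × 1 / 61.6 = 0.6818.
[out]/[in] = 10^(0.6818) = 4.806.
[out] = 4.806 × 25.9 = 124.5 mmol/L.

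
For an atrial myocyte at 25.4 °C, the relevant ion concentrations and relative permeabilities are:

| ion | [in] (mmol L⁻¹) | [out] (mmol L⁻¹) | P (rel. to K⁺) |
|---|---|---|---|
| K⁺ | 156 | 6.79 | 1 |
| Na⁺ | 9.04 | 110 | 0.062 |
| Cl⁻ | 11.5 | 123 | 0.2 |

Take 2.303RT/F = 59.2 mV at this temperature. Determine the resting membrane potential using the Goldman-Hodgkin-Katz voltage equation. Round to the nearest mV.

-63 mV

Vm = 59.2 · log₁₀[(Σ P·[cation]ₒ + Σ P·[anion]ᵢ) / (Σ P·[cation]ᵢ + Σ P·[anion]ₒ)]
Numerator = 1×6.79 + 0.062×110 + 0.2×11.5 = 15.91
Denominator = 1×156 + 0.062×9.04 + 0.2×123 = 181.2
Vm = 59.2 · log₁₀(0.087823) = 59.2 × (-1.0564) = -62.54 mV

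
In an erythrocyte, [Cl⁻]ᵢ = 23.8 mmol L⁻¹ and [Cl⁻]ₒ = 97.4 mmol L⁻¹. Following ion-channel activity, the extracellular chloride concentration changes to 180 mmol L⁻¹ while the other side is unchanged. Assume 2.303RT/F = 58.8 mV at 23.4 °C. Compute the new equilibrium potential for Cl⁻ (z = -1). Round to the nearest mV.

-52 mV

After the shift: [Cl⁻]_out = 180, [Cl⁻]_in = 23.8 mmol L⁻¹.
E_new = (58.8/-1)·log₁₀(180/23.8) = -58.80 · (0.8787) = -51.67 mV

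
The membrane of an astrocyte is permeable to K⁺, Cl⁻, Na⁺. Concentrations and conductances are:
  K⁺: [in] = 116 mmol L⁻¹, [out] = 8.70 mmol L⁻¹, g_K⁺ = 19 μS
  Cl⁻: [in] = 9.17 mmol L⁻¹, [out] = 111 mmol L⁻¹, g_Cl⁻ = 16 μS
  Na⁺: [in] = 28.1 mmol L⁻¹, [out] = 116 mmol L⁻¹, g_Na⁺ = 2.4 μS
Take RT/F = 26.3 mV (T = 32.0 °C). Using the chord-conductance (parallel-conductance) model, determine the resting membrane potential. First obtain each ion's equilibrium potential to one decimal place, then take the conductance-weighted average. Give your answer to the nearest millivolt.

E_K⁺ = (26.3/1)·ln(8.70/116) = -68.1 mV
E_Cl⁻ = (26.3/-1)·ln(111/9.17) = -65.6 mV
E_Na⁺ = (26.3/1)·ln(116/28.1) = 37.3 mV
Vm = (Σ gᵢEᵢ)/(Σ gᵢ) = (19·-68.1 + 16·-65.6 + 2.4·37.3) / (19 + 16 + 2.4)
= -2253.98 / 37.4 = -60.27 mV

-60 mV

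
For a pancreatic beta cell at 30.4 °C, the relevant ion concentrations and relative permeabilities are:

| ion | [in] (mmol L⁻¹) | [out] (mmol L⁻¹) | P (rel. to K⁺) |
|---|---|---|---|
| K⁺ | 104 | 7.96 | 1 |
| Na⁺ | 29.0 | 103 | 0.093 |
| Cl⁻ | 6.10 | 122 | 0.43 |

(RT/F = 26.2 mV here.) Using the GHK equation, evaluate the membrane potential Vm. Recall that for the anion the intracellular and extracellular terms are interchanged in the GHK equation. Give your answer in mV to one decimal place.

Vm = 26.2 · ln[(Σ P·[cation]ₒ + Σ P·[anion]ᵢ) / (Σ P·[cation]ᵢ + Σ P·[anion]ₒ)]
Numerator = 1×7.96 + 0.093×103 + 0.43×6.10 = 20.16
Denominator = 1×104 + 0.093×29.0 + 0.43×122 = 159.2
Vm = 26.2 · ln(0.12668) = 26.2 × (-2.0661) = -54.13 mV

-54.1 mV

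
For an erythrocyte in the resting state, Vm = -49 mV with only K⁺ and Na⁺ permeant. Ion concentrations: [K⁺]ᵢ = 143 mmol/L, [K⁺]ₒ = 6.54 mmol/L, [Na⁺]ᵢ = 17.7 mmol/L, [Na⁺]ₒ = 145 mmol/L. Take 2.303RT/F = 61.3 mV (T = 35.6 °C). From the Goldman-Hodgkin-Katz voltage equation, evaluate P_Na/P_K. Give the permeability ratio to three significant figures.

0.114

Let α = P_Na/P_K. GHK: Vm = 61.3·log₁₀[(Kₒ + α·Naₒ)/(Kᵢ + α·Naᵢ)].
10^(Vm/61.3) = 10^(-49.0/61.3) = 0.15873
So 0.15873·(Kᵢ + α·Naᵢ) = Kₒ + α·Naₒ → α = (0.15873·143.0 − 6.54) / (145.0 − 0.15873·17.7)
α = (22.7 − 6.54) / (145.0 − 2.809) = 16.16/142.2 = 0.1136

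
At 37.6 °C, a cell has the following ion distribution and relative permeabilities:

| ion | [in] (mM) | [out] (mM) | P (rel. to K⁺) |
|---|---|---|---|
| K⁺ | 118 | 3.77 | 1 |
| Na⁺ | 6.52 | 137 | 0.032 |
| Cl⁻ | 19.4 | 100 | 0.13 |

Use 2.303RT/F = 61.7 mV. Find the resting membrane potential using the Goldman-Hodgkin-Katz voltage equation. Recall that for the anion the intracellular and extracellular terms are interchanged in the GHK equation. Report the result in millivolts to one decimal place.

Vm = 61.7 · log₁₀[(Σ P·[cation]ₒ + Σ P·[anion]ᵢ) / (Σ P·[cation]ᵢ + Σ P·[anion]ₒ)]
Numerator = 1×3.77 + 0.032×137 + 0.13×19.4 = 10.68
Denominator = 1×118 + 0.032×6.52 + 0.13×100 = 131.2
Vm = 61.7 · log₁₀(0.081367) = 61.7 × (-1.0896) = -67.23 mV

-67.2 mV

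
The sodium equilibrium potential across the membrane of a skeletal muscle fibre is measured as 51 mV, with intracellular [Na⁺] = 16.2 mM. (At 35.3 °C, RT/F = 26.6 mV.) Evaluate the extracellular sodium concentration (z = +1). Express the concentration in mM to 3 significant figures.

Nernst: E = (26.6/1) · ln([out]/[in]), so ln([out]/[in]) = 51.0 × 1 / 26.6 = 1.9173.
[out]/[in] = e^(1.9173) = 6.803.
[out] = 6.803 × 16.2 = 110.2 mM.

110 mM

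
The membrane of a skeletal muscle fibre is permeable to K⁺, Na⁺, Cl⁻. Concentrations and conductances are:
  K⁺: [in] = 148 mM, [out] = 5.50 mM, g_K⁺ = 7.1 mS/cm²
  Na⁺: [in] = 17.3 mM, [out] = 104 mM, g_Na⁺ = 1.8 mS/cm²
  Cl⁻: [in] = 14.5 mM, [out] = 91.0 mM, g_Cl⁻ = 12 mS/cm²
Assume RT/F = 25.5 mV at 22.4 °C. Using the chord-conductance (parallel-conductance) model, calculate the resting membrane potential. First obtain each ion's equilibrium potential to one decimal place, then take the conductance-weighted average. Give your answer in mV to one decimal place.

E_K⁺ = (25.5/1)·ln(5.50/148) = -84.0 mV
E_Na⁺ = (25.5/1)·ln(104/17.3) = 45.7 mV
E_Cl⁻ = (25.5/-1)·ln(91.0/14.5) = -46.8 mV
Vm = (Σ gᵢEᵢ)/(Σ gᵢ) = (7.1·-84.0 + 1.8·45.7 + 12·-46.8) / (7.1 + 1.8 + 12)
= -1075.74 / 20.9 = -51.47 mV

-51.5 mV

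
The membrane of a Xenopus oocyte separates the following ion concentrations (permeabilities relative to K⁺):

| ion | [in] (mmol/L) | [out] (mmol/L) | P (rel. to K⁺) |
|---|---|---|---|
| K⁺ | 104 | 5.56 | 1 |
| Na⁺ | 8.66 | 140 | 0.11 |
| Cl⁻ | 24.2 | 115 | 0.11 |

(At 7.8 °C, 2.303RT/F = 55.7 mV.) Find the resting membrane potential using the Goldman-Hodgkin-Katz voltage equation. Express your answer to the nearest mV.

-39 mV

Vm = 55.7 · log₁₀[(Σ P·[cation]ₒ + Σ P·[anion]ᵢ) / (Σ P·[cation]ᵢ + Σ P·[anion]ₒ)]
Numerator = 1×5.56 + 0.11×140 + 0.11×24.2 = 23.62
Denominator = 1×104 + 0.11×8.66 + 0.11×115 = 117.6
Vm = 55.7 · log₁₀(0.20086) = 55.7 × (-0.6971) = -38.83 mV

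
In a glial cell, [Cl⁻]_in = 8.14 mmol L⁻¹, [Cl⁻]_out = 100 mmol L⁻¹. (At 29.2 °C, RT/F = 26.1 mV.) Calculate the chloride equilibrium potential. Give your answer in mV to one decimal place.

-65.5 mV

E = (26.1/z) · ln([Cl⁻]_out/[Cl⁻]_in) with z = -1.
For an anion, dividing by z = -1 reverses the sign.
= (26.1/-1) · ln(100/8.14) = -26.10 · ln(12.29)
= -26.10 · (2.5084) = -65.47 mV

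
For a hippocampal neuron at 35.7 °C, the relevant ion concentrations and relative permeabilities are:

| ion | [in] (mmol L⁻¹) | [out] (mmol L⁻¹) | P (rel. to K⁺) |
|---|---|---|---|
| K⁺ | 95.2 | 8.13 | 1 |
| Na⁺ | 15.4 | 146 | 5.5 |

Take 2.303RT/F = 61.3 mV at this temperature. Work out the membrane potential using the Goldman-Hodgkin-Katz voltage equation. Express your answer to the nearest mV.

Vm = 61.3 · log₁₀[(Σ P·[cation]ₒ + Σ P·[anion]ᵢ) / (Σ P·[cation]ᵢ + Σ P·[anion]ₒ)]
Numerator = 1×8.13 + 5.5×146 = 811.1
Denominator = 1×95.2 + 5.5×15.4 = 179.9
Vm = 61.3 · log₁₀(4.5088) = 61.3 × (0.6541) = 40.09 mV

40 mV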